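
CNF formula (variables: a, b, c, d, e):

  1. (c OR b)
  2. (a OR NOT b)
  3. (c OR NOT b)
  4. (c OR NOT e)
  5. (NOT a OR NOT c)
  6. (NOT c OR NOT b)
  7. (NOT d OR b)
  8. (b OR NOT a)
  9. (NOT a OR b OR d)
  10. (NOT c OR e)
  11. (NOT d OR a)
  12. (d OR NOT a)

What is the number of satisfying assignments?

1

The models are:
  a=0 b=0 c=1 d=0 e=1
Count: 1.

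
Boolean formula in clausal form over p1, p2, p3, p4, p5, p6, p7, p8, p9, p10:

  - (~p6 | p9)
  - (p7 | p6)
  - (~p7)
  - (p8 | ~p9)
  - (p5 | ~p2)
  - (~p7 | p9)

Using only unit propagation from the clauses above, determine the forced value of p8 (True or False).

(~p7) is a unit clause: p7 = False.
In (p7 | p6), p7 is now false; p6 must hold, so p6 = True.
(p9 | ~p6): since p6 = True, the clause reduces to (p9). p9 = True.
In (~p9 | p8), ~p9 is now false; p8 must hold, so p8 = True.

True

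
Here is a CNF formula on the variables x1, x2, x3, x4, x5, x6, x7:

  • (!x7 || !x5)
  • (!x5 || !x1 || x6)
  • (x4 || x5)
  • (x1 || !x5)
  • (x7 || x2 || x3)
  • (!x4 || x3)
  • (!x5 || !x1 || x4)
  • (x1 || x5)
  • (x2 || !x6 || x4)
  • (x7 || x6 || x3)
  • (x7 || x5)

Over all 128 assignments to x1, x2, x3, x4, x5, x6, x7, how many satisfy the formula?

6

The models are:
  x1=1 x2=0 x3=1 x4=1 x5=0 x6=0 x7=1
  x1=1 x2=0 x3=1 x4=1 x5=0 x6=1 x7=1
  x1=1 x2=0 x3=1 x4=1 x5=1 x6=1 x7=0
  x1=1 x2=1 x3=1 x4=1 x5=0 x6=0 x7=1
  x1=1 x2=1 x3=1 x4=1 x5=0 x6=1 x7=1
  x1=1 x2=1 x3=1 x4=1 x5=1 x6=1 x7=0
Count: 6.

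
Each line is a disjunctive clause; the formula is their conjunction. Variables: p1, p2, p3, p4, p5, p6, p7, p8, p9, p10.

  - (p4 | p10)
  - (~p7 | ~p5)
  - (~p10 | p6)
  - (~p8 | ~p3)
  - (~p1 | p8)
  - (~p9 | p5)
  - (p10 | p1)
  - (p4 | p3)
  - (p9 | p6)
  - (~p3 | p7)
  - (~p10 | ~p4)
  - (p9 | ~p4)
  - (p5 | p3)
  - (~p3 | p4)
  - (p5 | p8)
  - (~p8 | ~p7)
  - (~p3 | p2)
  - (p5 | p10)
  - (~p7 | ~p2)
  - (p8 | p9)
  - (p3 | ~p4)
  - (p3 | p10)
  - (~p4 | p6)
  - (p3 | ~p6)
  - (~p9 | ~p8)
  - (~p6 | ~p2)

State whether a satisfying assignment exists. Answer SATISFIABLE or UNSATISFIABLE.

p3 = True:
  propagation gives p8=False, p1=False, p10=True, p6=True; an empty clause results — contradiction.
p3 = False:
  propagation gives p4=True; an empty clause results — contradiction.
Every branch closes, so no satisfying assignment exists.

UNSATISFIABLE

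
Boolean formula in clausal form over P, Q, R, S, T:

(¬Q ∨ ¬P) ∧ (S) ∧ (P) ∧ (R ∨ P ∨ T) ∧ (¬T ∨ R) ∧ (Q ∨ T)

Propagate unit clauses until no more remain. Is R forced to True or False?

True

(S) stands alone — S = True.
Unit clause (P) sets P = True.
In (¬P ∨ ¬Q), ¬P is now false; ¬Q must hold, so Q = False.
In (Q ∨ T), Q is now false; T must hold, so T = True.
In (¬T ∨ R), ¬T is now false; R must hold, so R = True.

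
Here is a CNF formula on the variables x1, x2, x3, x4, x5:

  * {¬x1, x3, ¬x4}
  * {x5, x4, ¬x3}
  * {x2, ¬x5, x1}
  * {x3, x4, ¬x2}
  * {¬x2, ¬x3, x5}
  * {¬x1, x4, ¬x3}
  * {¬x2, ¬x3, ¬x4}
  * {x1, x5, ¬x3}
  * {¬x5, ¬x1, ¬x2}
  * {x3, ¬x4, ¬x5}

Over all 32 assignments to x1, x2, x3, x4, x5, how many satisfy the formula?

8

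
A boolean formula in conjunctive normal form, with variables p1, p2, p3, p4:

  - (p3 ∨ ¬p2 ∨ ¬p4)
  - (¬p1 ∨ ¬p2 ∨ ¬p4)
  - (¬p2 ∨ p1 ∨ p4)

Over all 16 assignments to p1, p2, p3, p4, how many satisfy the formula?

11

Split on p2, then p4.
  p2=1, p4=1: remaining (p1,p3) ∈ {(0,1)} — 1.
  p2=1, p4=0: remaining (p1,p3) ∈ {(1,0); (1,1)} — 2.
  p2=0, p4=1: remaining (p1,p3) ∈ {(0,0); (0,1); (1,0); (1,1)} — 4.
  p2=0, p4=0: remaining (p1,p3) ∈ {(0,0); (0,1); (1,0); (1,1)} — 4.
Total: 1 + 2 + 4 + 4 = 11.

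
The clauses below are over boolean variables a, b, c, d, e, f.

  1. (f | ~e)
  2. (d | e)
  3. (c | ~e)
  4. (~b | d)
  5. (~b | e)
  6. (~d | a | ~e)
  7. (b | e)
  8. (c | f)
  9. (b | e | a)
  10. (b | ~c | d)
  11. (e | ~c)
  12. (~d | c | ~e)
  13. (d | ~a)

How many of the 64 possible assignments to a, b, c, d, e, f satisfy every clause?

2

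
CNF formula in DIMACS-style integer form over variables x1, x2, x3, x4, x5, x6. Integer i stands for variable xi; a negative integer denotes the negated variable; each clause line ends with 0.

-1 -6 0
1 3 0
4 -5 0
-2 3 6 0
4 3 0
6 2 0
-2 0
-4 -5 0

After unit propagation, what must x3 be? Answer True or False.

(¬x2) stands alone — x2 = False.
From (x2 ∨ x6) and x2 = False: x6 = True.
(¬x1 ∨ ¬x6): since x6 = True, the clause reduces to (¬x1). x1 = False.
From (x3 ∨ x1) and x1 = False: x3 = True.

True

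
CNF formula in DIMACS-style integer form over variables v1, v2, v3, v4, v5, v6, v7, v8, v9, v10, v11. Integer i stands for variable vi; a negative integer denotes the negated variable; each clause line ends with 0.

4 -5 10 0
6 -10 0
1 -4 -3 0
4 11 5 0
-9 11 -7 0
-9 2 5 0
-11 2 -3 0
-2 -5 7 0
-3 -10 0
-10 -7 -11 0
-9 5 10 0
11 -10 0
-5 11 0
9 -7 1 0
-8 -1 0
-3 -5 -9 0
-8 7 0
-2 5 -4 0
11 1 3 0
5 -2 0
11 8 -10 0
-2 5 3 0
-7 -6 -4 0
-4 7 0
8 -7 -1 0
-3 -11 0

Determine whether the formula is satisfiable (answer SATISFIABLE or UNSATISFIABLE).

Set v1 = False and propagate.
For the remaining variables, v2 = True, v3 = False, v4 = True, v5 = True, v6 = False, v7 = True, v8 = False, v9 = True, v10 = False, v11 = True works.
So v1=False  v2=True  v3=False  v4=True  v5=True  v6=False  v7=True  v8=False  v9=True  v10=False  v11=True is a satisfying assignment.

SATISFIABLE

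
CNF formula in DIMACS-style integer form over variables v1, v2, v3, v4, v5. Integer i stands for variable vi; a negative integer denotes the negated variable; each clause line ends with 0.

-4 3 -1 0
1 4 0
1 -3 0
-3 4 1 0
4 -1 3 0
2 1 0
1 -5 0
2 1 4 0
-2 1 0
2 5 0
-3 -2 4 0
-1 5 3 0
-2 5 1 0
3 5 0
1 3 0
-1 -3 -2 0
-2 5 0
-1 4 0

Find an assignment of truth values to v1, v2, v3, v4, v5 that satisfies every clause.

Set v1 = True and propagate.
  then v4 is forced to True.
  then v3 is forced to True.
  then v2 is forced to False.
  then v5 is forced to True.

v1 = T, v2 = F, v3 = T, v4 = T, v5 = T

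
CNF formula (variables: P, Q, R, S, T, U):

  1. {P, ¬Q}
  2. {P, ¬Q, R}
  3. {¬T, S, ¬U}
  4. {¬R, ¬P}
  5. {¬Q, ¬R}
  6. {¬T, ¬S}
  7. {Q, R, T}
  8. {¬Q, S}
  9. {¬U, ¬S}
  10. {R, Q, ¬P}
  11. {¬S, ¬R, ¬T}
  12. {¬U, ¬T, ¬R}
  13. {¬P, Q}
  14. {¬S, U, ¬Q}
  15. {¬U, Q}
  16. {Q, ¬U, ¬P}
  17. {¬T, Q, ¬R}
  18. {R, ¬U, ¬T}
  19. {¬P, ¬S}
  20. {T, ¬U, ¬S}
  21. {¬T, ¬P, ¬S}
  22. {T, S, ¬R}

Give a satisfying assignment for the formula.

P=False  Q=False  R=False  S=False  T=True  U=False

Check each clause:
  1. {¬Q, P} — ¬Q is true.
  2. {¬Q, P, R} — ¬Q is true.
  3. {S, ¬T, ¬U} — ¬U is true.
  4. {¬R, ¬P} — ¬R is true.
  5. {¬Q, ¬R} — ¬R is true.
  6. {¬T, ¬S} — ¬S is true.
  7. {R, T, Q} — T is true.
  8. {¬Q, S} — ¬Q is true.
  9. {¬S, ¬U} — ¬U is true.
  10. {R, ¬P, Q} — ¬P is true.
  11. {¬R, ¬T, ¬S} — ¬S is true.
  12. {¬U, ¬R, ¬T} — ¬U is true.
  13. {¬P, Q} — ¬P is true.
  14. {¬Q, U, ¬S} — ¬S is true.
  15. {¬U, Q} — ¬U is true.
  16. {¬P, ¬U, Q} — ¬U is true.
  17. {Q, ¬R, ¬T} — ¬R is true.
  18. {¬U, R, ¬T} — ¬U is true.
  19. {¬S, ¬P} — ¬S is true.
  20. {¬S, T, ¬U} — ¬U is true.
  21. {¬P, ¬S, ¬T} — ¬S is true.
  22. {T, S, ¬R} — T is true.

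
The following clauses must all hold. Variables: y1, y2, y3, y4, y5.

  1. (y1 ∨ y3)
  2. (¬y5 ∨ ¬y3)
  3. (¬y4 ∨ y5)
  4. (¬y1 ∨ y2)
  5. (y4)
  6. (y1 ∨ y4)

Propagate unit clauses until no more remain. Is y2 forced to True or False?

True

(y4) is a unit clause: y4 = True.
(y5 ∨ ¬y4) with y4 = True leaves only y5, so y5 = True.
From (¬y5 ∨ ¬y3) and y5 = True: y3 = False.
From (y3 ∨ y1) and y3 = False: y1 = True.
In (¬y1 ∨ y2), ¬y1 is now false; y2 must hold, so y2 = True.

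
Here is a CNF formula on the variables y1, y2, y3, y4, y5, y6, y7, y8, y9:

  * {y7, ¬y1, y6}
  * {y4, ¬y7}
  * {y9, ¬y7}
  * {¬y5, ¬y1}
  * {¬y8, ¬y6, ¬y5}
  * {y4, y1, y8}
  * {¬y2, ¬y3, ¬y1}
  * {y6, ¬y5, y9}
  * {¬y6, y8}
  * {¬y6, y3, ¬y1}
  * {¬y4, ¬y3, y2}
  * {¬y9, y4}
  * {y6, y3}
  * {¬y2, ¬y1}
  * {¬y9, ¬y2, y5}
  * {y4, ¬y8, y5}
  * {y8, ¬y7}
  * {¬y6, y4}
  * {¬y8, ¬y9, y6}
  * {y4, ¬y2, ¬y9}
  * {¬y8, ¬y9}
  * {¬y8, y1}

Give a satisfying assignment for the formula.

Set y1 = False and propagate.
  then y8 is forced to False.
  then y4 is forced to True.
  then y6 is forced to False.
  then y3 is forced to True.
  then y2 is forced to True.
  then y7 is forced to False.
The remaining clauses are satisfied by y5 = False, y9 = False.

y1=False  y2=True  y3=True  y4=True  y5=False  y6=False  y7=False  y8=False  y9=False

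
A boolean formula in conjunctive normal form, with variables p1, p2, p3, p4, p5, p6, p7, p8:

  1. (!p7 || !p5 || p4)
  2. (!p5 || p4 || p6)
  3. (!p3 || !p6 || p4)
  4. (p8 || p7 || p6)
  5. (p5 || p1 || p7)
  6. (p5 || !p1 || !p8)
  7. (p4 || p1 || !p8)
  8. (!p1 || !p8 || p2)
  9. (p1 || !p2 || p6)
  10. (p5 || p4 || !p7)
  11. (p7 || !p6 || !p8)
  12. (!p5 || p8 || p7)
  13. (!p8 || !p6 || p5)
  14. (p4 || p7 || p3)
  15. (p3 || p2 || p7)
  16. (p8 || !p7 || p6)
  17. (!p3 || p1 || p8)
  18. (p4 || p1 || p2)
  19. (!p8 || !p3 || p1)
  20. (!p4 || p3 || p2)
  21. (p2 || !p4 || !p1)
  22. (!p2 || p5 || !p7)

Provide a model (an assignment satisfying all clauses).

p1=T, p2=T, p3=F, p4=T, p5=T, p6=T, p7=T, p8=T

Check each clause:
  1. (!p7 || p4 || !p5) — p4 is true.
  2. (p4 || !p5 || p6) — p4 is true.
  3. (!p3 || p4 || !p6) — p4 is true.
  4. (p6 || p8 || p7) — p8 is true.
  5. (p7 || p5 || p1) — p1 is true.
  6. (!p1 || p5 || !p8) — p5 is true.
  7. (!p8 || p1 || p4) — p1 is true.
  8. (!p1 || p2 || !p8) — p2 is true.
  9. (p1 || p6 || !p2) — p1 is true.
  10. (!p7 || p4 || p5) — p4 is true.
  11. (p7 || !p8 || !p6) — p7 is true.
  12. (!p5 || p7 || p8) — p8 is true.
  13. (p5 || !p8 || !p6) — p5 is true.
  14. (p7 || p3 || p4) — p4 is true.
  15. (p2 || p3 || p7) — p2 is true.
  16. (p8 || p6 || !p7) — p8 is true.
  17. (!p3 || p1 || p8) — p8 is true.
  18. (p1 || p2 || p4) — p1 is true.
  19. (!p3 || !p8 || p1) — p1 is true.
  20. (p3 || !p4 || p2) — p2 is true.
  21. (p2 || !p1 || !p4) — p2 is true.
  22. (!p7 || p5 || !p2) — p5 is true.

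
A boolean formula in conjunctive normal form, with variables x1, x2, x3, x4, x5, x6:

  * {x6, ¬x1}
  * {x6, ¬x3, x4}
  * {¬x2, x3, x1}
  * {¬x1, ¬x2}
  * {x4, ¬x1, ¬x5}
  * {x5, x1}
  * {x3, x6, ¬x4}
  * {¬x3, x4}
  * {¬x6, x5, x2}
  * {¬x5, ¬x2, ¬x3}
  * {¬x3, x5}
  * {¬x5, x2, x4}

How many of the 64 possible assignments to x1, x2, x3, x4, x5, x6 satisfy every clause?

The models are:
  x1=F x2=F x3=F x4=T x5=T x6=T
  x1=F x2=F x3=T x4=T x5=T x6=F
  x1=F x2=F x3=T x4=T x5=T x6=T
  x1=T x2=F x3=F x4=T x5=T x6=T
  x1=T x2=F x3=T x4=T x5=T x6=T
That's 5 in total.

5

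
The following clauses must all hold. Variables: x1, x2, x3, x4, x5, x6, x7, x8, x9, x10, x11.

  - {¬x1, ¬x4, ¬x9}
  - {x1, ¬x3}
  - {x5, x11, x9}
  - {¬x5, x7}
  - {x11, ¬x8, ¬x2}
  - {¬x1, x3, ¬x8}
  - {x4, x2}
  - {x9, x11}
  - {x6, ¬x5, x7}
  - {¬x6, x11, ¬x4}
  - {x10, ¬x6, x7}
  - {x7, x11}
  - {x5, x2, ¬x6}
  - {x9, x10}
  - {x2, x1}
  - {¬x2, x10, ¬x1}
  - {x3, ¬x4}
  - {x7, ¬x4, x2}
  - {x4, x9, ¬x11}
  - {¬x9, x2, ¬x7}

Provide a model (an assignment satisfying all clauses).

x10 occurs only positively in the remaining clauses — set x10 = True.
Try x1 = True.
Set x2 = True and propagate.
Try x3 = True.
The remaining clauses are satisfied by x4 = False, x5 = False, x6 = False, x7 = True, x8 = True, x9 = True, x11 = True.

x1 = T, x2 = T, x3 = T, x4 = F, x5 = F, x6 = F, x7 = T, x8 = T, x9 = T, x10 = T, x11 = T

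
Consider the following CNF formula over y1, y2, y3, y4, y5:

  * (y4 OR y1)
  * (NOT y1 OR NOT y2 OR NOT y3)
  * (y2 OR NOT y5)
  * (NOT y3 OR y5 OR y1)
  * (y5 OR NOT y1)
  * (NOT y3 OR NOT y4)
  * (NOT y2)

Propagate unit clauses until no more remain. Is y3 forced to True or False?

Unit clause (NOT y2) sets y2 = False.
(y2 OR NOT y5) with y2 = False leaves only NOT y5, so y5 = False.
From (NOT y1 OR y5) and y5 = False: y1 = False.
(y4 OR y1) with y1 = False leaves only y4, so y4 = True.
(y5 OR NOT y3 OR y1): since y1 = False, y5 = False, the clause reduces to (NOT y3). y3 = False.

False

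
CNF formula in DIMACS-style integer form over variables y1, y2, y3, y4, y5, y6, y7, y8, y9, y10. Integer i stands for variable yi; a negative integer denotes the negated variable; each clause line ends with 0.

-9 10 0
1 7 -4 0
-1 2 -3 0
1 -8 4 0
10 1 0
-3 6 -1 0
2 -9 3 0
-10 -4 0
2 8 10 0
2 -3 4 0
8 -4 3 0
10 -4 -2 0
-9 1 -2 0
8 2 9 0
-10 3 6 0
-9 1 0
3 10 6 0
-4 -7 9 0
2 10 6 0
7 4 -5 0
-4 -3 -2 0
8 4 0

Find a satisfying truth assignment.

y1 = 1, y2 = 1, y3 = 1, y4 = 0, y5 = 1, y6 = 1, y7 = 1, y8 = 1, y9 = 0, y10 = 1

Check each clause:
  1. (y10 ∨ ¬y9) — y10 is true.
  2. (y7 ∨ y1 ∨ ¬y4) — y1 is true.
  3. (y2 ∨ ¬y1 ∨ ¬y3) — y2 is true.
  4. (¬y8 ∨ y1 ∨ y4) — y1 is true.
  5. (y1 ∨ y10) — y1 is true.
  6. (¬y1 ∨ ¬y3 ∨ y6) — y6 is true.
  7. (y3 ∨ ¬y9 ∨ y2) — y2 is true.
  8. (¬y10 ∨ ¬y4) — ¬y4 is true.
  9. (y10 ∨ y8 ∨ y2) — y8 is true.
  10. (y2 ∨ ¬y3 ∨ y4) — y2 is true.
  11. (y3 ∨ ¬y4 ∨ y8) — y8 is true.
  12. (¬y2 ∨ ¬y4 ∨ y10) — y10 is true.
  13. (¬y2 ∨ ¬y9 ∨ y1) — y1 is true.
  14. (y8 ∨ y2 ∨ y9) — y8 is true.
  15. (y6 ∨ ¬y10 ∨ y3) — y3 is true.
  16. (¬y9 ∨ y1) — y1 is true.
  17. (y10 ∨ y6 ∨ y3) — y10 is true.
  18. (¬y4 ∨ ¬y7 ∨ y9) — ¬y4 is true.
  19. (y2 ∨ y10 ∨ y6) — y2 is true.
  20. (y4 ∨ y7 ∨ ¬y5) — y7 is true.
  21. (¬y3 ∨ ¬y2 ∨ ¬y4) — ¬y4 is true.
  22. (y4 ∨ y8) — y8 is true.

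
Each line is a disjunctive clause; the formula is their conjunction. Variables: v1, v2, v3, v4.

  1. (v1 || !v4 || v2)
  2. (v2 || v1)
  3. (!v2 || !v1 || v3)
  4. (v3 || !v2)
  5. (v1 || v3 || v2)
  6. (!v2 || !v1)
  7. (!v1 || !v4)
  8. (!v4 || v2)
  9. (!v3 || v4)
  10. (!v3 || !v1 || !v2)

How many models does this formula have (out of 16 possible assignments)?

2

Satisfying assignments:
  v1=F v2=T v3=T v4=T
  v1=T v2=F v3=F v4=F
Count: 2.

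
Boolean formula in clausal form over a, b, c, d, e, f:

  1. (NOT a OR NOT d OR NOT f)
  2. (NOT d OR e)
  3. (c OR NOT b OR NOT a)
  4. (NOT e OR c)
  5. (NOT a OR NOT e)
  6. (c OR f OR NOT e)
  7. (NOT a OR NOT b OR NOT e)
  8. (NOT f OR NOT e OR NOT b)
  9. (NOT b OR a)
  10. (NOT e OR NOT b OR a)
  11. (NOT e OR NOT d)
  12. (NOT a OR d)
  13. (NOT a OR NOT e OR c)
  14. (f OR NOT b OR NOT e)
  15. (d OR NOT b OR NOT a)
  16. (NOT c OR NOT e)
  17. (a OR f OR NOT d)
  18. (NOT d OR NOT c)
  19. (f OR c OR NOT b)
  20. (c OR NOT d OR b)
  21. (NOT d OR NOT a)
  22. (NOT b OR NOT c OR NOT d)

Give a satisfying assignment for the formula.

a=False, b=False, c=False, d=False, e=False, f=False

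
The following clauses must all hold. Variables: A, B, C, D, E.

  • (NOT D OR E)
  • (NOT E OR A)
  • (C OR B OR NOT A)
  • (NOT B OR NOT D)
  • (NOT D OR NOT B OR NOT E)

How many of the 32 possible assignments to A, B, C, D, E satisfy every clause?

11

Case analysis on B and D:
  B=T, D=T: a clause becomes empty — 0.
  B=T, D=F: C free; 3 ways for (A,E) × 2^1 = 6.
  B=F, D=T: remaining (A,C,E) ∈ {(T,T,T)} — 1.
  B=F, D=F: remaining (A,C,E) ∈ {(F,F,F); (F,T,F); (T,T,F); (T,T,T)} — 4.
Total: 0 + 6 + 1 + 4 = 11.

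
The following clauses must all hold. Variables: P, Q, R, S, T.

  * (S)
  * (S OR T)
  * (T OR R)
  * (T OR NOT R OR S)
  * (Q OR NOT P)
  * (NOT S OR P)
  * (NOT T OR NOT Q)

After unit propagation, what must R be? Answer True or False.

(S) is a unit clause: S = True.
In (NOT S OR P), NOT S is now false; P must hold, so P = True.
In (Q OR NOT P), NOT P is now false; Q must hold, so Q = True.
(NOT Q OR NOT T): since Q = True, the clause reduces to (NOT T). T = False.
(R OR T) with T = False leaves only R, so R = True.

True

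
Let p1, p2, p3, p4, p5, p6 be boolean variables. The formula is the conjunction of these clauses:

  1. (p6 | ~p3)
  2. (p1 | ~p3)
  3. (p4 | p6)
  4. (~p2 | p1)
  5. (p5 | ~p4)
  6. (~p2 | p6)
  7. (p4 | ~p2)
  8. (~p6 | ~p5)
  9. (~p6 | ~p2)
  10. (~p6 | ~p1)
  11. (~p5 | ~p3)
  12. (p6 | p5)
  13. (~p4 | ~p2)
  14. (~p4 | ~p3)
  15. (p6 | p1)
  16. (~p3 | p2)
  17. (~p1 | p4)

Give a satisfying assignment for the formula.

p3 occurs only negated in the remaining clauses — set p3 = False.
Branch on p1: take p1 = False.
  then p2 is forced to False.
  then p6 is forced to True.
  then p5 is forced to False.
  then p4 is forced to False.
Every clause has at least one true literal under this assignment.

p1=F, p2=F, p3=F, p4=F, p5=F, p6=T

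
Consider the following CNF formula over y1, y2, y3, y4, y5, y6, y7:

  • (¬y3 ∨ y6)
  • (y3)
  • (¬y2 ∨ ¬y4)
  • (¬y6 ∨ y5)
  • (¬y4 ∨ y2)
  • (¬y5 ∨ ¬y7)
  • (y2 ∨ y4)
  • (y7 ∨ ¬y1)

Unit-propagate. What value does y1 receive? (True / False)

Unit clause (y3) sets y3 = True.
(¬y3 ∨ y6) with y3 = True leaves only y6, so y6 = True.
In (y5 ∨ ¬y6), ¬y6 is now false; y5 must hold, so y5 = True.
(¬y7 ∨ ¬y5): since y5 = True, the clause reduces to (¬y7). y7 = False.
In (¬y1 ∨ y7), y7 is now false; ¬y1 must hold, so y1 = False.

False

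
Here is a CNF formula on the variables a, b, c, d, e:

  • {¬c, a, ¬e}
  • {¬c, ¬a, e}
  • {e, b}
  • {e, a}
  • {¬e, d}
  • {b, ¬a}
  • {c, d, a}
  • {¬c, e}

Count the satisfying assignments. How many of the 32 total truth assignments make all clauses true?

Satisfying assignments:
  a=0 b=0 c=0 d=1 e=1
  a=0 b=1 c=0 d=1 e=1
  a=1 b=1 c=0 d=0 e=0
  a=1 b=1 c=0 d=1 e=0
  a=1 b=1 c=0 d=1 e=1
  a=1 b=1 c=1 d=1 e=1
That's 6 in total.

6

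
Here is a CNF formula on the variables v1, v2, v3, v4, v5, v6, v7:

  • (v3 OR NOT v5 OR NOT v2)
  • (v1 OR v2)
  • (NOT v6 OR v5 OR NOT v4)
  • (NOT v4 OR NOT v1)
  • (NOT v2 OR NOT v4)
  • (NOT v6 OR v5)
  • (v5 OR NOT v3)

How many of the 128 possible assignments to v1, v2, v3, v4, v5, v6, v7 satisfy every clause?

Case analysis on v5 and v2:
  v5=T, v2=T: forces v3=T; v4=F; v1, v6, v7 free → 2^3 = 8.
  v5=T, v2=F: forces v1=T; v4=F; v3, v6, v7 free → 2^3 = 8.
  v5=F, v2=T: remaining (v1,v3,v4,v6,v7) ∈ {(F,F,F,F,F); (F,F,F,F,T); (T,F,F,F,F); (T,F,F,F,T)} — 4.
  v5=F, v2=F: remaining (v1,v3,v4,v6,v7) ∈ {(T,F,F,F,F); (T,F,F,F,T)} — 2.
Total: 8 + 8 + 4 + 2 = 22.

22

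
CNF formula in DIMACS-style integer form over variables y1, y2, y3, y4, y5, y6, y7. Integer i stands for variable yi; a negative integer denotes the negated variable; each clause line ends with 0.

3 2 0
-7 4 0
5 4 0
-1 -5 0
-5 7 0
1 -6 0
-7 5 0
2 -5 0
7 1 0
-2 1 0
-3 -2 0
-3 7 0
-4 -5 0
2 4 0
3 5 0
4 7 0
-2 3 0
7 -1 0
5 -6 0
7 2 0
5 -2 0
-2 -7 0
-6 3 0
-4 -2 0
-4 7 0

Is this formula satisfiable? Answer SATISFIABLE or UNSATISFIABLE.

UNSATISFIABLE

y2 = True:
  propagation gives y1=True, y5=False; an empty clause results — contradiction.
y2 = False:
  propagation gives y3=True, y5=False, y4=True, y7=False; an empty clause results — contradiction.
Every branch closes, so no satisfying assignment exists.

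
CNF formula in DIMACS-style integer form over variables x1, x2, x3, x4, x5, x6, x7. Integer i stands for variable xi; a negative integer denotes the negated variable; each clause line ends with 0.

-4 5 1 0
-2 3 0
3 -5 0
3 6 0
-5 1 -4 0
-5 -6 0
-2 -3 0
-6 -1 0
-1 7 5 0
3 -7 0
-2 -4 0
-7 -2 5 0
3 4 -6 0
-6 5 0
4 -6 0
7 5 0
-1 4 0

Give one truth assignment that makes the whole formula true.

x1=T, x2=F, x3=T, x4=T, x5=T, x6=F, x7=T

x2 occurs only negated in the remaining clauses — set x2 = False.
Try x1 = True.
  then x6 is forced to False.
  then x3 is forced to True.
  then x4 is forced to True.
For the remaining variables, x5 = True, x7 = True works.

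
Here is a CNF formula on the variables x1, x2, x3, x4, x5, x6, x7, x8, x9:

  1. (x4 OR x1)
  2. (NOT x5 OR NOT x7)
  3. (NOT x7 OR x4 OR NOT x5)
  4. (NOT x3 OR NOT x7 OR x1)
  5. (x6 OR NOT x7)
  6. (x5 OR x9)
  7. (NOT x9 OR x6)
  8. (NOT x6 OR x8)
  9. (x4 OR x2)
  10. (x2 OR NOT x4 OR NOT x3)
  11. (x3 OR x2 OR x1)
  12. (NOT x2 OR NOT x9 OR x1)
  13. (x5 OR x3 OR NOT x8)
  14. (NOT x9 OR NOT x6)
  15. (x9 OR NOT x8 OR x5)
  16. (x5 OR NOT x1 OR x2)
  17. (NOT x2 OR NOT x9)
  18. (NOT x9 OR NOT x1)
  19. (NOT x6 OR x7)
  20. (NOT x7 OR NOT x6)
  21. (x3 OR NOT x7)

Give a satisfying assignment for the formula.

x1=True, x2=True, x3=False, x4=True, x5=True, x6=False, x7=False, x8=False, x9=False

Check each clause:
  1. (x1 OR x4) — x1 is true.
  2. (NOT x7 OR NOT x5) — NOT x7 is true.
  3. (x4 OR NOT x7 OR NOT x5) — NOT x7 is true.
  4. (NOT x7 OR x1 OR NOT x3) — NOT x7 is true.
  5. (x6 OR NOT x7) — NOT x7 is true.
  6. (x5 OR x9) — x5 is true.
  7. (NOT x9 OR x6) — NOT x9 is true.
  8. (x8 OR NOT x6) — NOT x6 is true.
  9. (x4 OR x2) — x2 is true.
  10. (NOT x4 OR x2 OR NOT x3) — x2 is true.
  11. (x2 OR x3 OR x1) — x1 is true.
  12. (NOT x2 OR x1 OR NOT x9) — x1 is true.
  13. (NOT x8 OR x3 OR x5) — NOT x8 is true.
  14. (NOT x9 OR NOT x6) — NOT x6 is true.
  15. (x5 OR x9 OR NOT x8) — NOT x8 is true.
  16. (NOT x1 OR x2 OR x5) — x2 is true.
  17. (NOT x9 OR NOT x2) — NOT x9 is true.
  18. (NOT x9 OR NOT x1) — NOT x9 is true.
  19. (x7 OR NOT x6) — NOT x6 is true.
  20. (NOT x7 OR NOT x6) — NOT x7 is true.
  21. (NOT x7 OR x3) — NOT x7 is true.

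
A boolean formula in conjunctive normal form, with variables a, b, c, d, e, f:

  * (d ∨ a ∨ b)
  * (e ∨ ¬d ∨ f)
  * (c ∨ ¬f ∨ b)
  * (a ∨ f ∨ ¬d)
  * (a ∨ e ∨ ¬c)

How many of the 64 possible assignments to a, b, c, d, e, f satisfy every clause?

34

Case analysis on a and d:
  a=T, d=T: 10 of the 16 assignments to (b,c,e,f) work.
  a=T, d=F: e free; 7 ways for (b,c,f) × 2^1 = 14.
  a=F, d=T: remaining (b,c,e,f) ∈ {(F,T,T,T); (T,F,F,T); (T,F,T,T); (T,T,T,T)} — 4.
  a=F, d=F: f free; 3 ways for (b,c,e) × 2^1 = 6.
Total: 10 + 14 + 4 + 6 = 34.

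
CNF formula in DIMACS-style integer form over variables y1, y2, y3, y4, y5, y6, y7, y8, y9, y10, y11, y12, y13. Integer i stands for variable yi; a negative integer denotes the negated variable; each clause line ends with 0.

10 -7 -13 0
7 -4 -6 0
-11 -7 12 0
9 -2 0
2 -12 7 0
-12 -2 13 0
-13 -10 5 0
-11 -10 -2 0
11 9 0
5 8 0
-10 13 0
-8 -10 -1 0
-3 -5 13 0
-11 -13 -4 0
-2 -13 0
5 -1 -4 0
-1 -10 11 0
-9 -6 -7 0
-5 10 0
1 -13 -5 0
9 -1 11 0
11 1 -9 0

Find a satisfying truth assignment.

Pure literal: y3 appears only negated; assign y3 = False.
Pure literal: y4 appears only negated; assign y4 = False.
Branch on y1: take y1 = True.
Branch on y2: take y2 = False.
Set y5 = True and propagate.
  then y10 is forced to True.
  then y13 is forced to True.
  then y8 is forced to False.
  then y11 is forced to True.
The remaining clauses are satisfied by y6 = True, y7 = False, y9 = True, y12 = False.
Every clause has at least one true literal under this assignment.

y1=T, y2=F, y3=F, y4=F, y5=T, y6=T, y7=F, y8=F, y9=T, y10=T, y11=T, y12=F, y13=T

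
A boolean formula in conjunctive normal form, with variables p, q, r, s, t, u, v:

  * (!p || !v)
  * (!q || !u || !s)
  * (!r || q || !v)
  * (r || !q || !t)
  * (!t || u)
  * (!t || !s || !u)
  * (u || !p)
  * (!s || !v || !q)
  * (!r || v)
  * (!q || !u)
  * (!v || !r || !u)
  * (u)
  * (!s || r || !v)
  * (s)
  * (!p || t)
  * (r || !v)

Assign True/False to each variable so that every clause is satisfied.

p=False, q=False, r=False, s=True, t=False, u=True, v=False

The clause (u) is unit: u must be True.
The clause (!q) is unit: q must be False.
Unit propagation: (s) forces s = True.
(!t) is a unit clause, so t = False.
The clause (!p) is unit: p must be False.
Set r = False and propagate.
  then v is forced to False.
Check each clause:
  1. (!p || !v) — !v is true.
  2. (!u || !q || !s) — !q is true.
  3. (q || !r || !v) — !v is true.
  4. (!t || r || !q) — !q is true.
  5. (!t || u) — !t is true.
  6. (!t || !s || !u) — !t is true.
  7. (u || !p) — u is true.
  8. (!q || !s || !v) — !v is true.
  9. (v || !r) — !r is true.
  10. (!q || !u) — !q is true.
  11. (!u || !r || !v) — !v is true.
  12. (u) — u is true.
  13. (r || !v || !s) — !v is true.
  14. (s) — s is true.
  15. (t || !p) — !p is true.
  16. (r || !v) — !v is true.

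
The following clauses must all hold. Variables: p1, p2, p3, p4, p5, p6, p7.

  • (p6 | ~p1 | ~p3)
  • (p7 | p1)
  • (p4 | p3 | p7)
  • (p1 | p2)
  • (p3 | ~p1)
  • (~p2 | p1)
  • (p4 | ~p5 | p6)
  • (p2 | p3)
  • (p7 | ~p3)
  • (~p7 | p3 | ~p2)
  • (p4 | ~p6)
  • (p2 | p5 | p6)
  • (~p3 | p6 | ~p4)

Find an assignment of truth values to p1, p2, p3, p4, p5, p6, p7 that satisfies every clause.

p1=T, p2=T, p3=T, p4=T, p5=T, p6=T, p7=T

Check each clause:
  1. (~p1 | ~p3 | p6) — p6 is true.
  2. (p1 | p7) — p1 is true.
  3. (p7 | p3 | p4) — p3 is true.
  4. (p1 | p2) — p1 is true.
  5. (~p1 | p3) — p3 is true.
  6. (~p2 | p1) — p1 is true.
  7. (p6 | p4 | ~p5) — p4 is true.
  8. (p2 | p3) — p2 is true.
  9. (p7 | ~p3) — p7 is true.
  10. (~p7 | ~p2 | p3) — p3 is true.
  11. (p4 | ~p6) — p4 is true.
  12. (p5 | p2 | p6) — p2 is true.
  13. (~p3 | p6 | ~p4) — p6 is true.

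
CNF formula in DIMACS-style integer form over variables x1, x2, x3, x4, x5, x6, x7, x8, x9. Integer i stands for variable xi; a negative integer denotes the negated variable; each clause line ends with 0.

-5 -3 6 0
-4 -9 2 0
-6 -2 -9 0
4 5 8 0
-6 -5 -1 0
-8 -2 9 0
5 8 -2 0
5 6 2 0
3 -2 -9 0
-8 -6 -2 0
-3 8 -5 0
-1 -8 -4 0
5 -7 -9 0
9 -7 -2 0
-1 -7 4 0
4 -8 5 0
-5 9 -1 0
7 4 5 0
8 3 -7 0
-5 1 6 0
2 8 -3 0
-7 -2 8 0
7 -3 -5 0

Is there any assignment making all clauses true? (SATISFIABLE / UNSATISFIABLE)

Try x1 = False.
Set x2 = False and propagate.
Branch on x3: take x3 = False.
The remaining clauses are satisfied by x4 = True, x5 = True, x6 = True, x7 = False, x8 = True, x9 = False.
Every clause has at least one true literal under this assignment.
So x1=F, x2=F, x3=F, x4=T, x5=T, x6=T, x7=F, x8=T, x9=F is a satisfying assignment.

SATISFIABLE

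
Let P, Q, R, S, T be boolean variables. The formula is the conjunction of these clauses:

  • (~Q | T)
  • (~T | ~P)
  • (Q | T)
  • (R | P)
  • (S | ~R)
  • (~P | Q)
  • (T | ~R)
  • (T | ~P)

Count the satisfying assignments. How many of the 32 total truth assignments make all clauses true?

2

Satisfying assignments:
  P=F Q=F R=T S=T T=T
  P=F Q=T R=T S=T T=T
Count: 2.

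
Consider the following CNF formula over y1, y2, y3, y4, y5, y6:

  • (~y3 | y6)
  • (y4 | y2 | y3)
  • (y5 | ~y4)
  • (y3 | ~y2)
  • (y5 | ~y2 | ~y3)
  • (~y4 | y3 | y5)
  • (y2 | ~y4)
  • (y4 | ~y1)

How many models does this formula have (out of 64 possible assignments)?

5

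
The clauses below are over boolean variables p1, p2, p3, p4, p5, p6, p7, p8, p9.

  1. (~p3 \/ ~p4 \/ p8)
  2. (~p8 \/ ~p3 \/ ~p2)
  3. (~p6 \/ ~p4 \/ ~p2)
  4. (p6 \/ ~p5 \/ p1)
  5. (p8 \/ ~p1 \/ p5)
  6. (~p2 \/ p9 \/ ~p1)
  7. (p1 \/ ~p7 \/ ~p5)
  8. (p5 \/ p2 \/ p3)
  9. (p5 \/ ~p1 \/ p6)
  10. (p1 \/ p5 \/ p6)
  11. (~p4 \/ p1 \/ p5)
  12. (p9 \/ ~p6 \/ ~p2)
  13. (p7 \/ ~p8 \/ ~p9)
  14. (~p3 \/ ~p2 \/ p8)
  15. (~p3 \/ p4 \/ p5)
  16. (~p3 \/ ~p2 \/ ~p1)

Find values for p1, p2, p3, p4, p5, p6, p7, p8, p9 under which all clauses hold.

p1 = True  p2 = False  p3 = False  p4 = False  p5 = True  p6 = False  p7 = True  p8 = True  p9 = True

Try p1 = True.
Try p2 = False.
For the remaining variables, p3 = False, p4 = False, p5 = True, p6 = False, p7 = True, p8 = True, p9 = True works.
Every clause has at least one true literal under this assignment.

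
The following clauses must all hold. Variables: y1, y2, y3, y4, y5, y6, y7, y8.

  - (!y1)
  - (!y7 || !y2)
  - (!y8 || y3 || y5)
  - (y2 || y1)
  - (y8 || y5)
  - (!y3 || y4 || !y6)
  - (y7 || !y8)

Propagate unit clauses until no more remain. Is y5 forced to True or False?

(!y1) stands alone — y1 = False.
From (y1 || y2) and y1 = False: y2 = True.
(!y2 || !y7) with y2 = True leaves only !y7, so y7 = False.
(y7 || !y8): since y7 = False, the clause reduces to (!y8). y8 = False.
In (y8 || y5), y8 is now false; y5 must hold, so y5 = True.

True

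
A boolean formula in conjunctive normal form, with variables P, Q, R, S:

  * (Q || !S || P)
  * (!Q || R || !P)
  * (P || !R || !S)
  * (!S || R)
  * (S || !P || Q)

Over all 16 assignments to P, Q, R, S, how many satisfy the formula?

The models are:
  P=0 Q=0 R=0 S=0
  P=0 Q=0 R=1 S=0
  P=0 Q=1 R=0 S=0
  P=0 Q=1 R=1 S=0
  P=1 Q=0 R=1 S=1
  P=1 Q=1 R=1 S=0
  P=1 Q=1 R=1 S=1
That's 7 in total.

7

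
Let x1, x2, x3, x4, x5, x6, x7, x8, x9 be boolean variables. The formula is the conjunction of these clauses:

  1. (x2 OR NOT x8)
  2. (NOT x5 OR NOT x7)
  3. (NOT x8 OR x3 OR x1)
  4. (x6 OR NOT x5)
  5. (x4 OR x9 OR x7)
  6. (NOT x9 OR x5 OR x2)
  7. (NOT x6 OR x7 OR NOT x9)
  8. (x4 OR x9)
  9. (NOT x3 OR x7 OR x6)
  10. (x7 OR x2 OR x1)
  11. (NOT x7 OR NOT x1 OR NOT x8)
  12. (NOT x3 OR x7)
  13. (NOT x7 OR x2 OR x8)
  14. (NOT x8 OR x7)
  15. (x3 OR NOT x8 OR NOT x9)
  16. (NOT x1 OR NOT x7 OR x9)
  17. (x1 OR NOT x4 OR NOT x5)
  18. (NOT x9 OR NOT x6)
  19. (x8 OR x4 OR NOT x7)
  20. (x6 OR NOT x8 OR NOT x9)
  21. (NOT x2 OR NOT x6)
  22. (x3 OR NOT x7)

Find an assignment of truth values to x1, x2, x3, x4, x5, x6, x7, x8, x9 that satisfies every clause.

x1=1  x2=0  x3=0  x4=1  x5=1  x6=1  x7=0  x8=0  x9=0

Branch on x1: take x1 = True.
Try x2 = False.
  then x8 is forced to False.
  then x7 is forced to False.
  then x3 is forced to False.
Set x4 = True and propagate.
For the remaining variables, x5 = True, x6 = True, x9 = False works.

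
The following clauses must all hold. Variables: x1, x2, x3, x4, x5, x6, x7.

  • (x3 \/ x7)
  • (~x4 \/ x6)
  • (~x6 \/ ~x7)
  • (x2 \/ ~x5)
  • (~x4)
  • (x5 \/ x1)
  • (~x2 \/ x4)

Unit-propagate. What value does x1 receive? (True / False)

(~x4) stands alone — x4 = False.
(x4 \/ ~x2) with x4 = False leaves only ~x2, so x2 = False.
From (~x5 \/ x2) and x2 = False: x5 = False.
(x5 \/ x1) with x5 = False leaves only x1, so x1 = True.

True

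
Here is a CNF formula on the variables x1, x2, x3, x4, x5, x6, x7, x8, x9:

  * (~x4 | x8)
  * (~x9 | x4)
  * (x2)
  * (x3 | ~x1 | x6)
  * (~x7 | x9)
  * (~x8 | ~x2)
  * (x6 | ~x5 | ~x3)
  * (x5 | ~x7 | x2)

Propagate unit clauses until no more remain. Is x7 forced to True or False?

False

(x2) stands alone — x2 = True.
In (~x8 | ~x2), ~x2 is now false; ~x8 must hold, so x8 = False.
In (~x4 | x8), x8 is now false; ~x4 must hold, so x4 = False.
(~x9 | x4): since x4 = False, the clause reduces to (~x9). x9 = False.
From (~x7 | x9) and x9 = False: x7 = False.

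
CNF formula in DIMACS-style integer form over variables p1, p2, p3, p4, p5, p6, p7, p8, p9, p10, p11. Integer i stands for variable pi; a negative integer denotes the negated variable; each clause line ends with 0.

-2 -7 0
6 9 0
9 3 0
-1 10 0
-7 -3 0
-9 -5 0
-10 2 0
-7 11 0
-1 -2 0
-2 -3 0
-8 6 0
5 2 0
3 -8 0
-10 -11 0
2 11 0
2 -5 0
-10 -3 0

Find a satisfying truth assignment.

p1=F, p2=T, p3=F, p4=T, p5=F, p6=F, p7=F, p8=F, p9=T, p10=T, p11=F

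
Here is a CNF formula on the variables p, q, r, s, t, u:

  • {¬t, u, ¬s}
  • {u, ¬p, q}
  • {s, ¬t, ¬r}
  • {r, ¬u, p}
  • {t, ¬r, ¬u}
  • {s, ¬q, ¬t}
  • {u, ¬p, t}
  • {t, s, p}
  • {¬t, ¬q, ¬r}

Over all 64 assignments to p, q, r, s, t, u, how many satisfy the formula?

14

Case analysis on t and u:
  t=1, u=1: 5 of the 16 assignments to (p,q,r,s) work.
  t=1, u=0: remaining (p,q,r,s) ∈ {(0,0,0,0)} — 1.
  t=0, u=1: remaining (p,q,r,s) ∈ {(1,0,0,0); (1,0,0,1); (1,1,0,0); (1,1,0,1)} — 4.
  t=0, u=0: remaining (p,q,r,s) ∈ {(0,0,0,1); (0,0,1,1); (0,1,0,1); (0,1,1,1)} — 4.
Total: 5 + 1 + 4 + 4 = 14.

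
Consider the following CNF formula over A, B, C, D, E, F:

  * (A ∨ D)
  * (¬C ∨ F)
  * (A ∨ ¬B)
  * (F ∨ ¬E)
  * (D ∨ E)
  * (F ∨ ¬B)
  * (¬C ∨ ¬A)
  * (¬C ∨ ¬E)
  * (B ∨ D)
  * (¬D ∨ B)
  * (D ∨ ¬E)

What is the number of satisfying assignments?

Satisfying assignments:
  A=1 B=1 C=0 D=1 E=0 F=1
  A=1 B=1 C=0 D=1 E=1 F=1
Count: 2.

2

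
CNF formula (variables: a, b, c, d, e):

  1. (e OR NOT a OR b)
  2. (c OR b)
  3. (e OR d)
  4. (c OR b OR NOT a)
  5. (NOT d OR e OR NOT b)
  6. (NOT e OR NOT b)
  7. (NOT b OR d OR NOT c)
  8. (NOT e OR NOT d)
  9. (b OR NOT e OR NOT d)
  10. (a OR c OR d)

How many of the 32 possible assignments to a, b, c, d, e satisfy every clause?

3

The models are:
  a=F b=F c=T d=F e=T
  a=F b=F c=T d=T e=F
  a=T b=F c=T d=F e=T
That's 3 in total.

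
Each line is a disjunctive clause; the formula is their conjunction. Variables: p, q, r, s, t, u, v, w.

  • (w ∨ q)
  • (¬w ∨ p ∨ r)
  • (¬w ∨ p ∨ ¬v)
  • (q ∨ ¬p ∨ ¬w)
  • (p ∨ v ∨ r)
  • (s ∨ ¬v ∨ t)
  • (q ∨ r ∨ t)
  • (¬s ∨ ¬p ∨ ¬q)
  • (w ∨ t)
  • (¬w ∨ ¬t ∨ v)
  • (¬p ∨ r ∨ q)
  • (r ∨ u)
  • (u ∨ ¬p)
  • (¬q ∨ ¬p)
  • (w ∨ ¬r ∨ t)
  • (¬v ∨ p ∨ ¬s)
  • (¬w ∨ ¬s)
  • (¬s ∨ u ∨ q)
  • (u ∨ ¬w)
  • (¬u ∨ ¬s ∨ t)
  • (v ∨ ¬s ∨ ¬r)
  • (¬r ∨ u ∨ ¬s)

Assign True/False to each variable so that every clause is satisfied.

Branch on p: take p = False.
The remaining clauses are satisfied by q = True, r = True, s = False, t = True, u = False, v = True, w = False.

p=False, q=True, r=True, s=False, t=True, u=False, v=True, w=False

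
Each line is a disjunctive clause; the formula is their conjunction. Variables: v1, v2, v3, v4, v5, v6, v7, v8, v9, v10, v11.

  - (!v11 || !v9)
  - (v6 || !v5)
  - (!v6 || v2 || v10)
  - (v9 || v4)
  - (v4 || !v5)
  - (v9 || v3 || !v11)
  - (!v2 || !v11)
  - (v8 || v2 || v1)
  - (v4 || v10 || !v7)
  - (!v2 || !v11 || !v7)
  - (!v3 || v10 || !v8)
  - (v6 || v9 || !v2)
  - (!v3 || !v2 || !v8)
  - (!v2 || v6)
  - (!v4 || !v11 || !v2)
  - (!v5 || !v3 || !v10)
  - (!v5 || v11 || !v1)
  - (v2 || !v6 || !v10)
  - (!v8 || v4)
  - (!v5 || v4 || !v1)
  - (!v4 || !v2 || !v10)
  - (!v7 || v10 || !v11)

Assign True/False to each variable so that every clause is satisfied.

v1=False  v2=False  v3=True  v4=True  v5=False  v6=False  v7=True  v8=True  v9=False  v10=True  v11=False

Check each clause:
  1. (!v9 || !v11) — !v11 is true.
  2. (!v5 || v6) — !v5 is true.
  3. (v2 || !v6 || v10) — v10 is true.
  4. (v4 || v9) — v4 is true.
  5. (!v5 || v4) — !v5 is true.
  6. (!v11 || v9 || v3) — v3 is true.
  7. (!v2 || !v11) — !v11 is true.
  8. (v1 || v8 || v2) — v8 is true.
  9. (v10 || v4 || !v7) — v10 is true.
  10. (!v2 || !v11 || !v7) — !v11 is true.
  11. (!v8 || !v3 || v10) — v10 is true.
  12. (!v2 || v9 || v6) — !v2 is true.
  13. (!v3 || !v2 || !v8) — !v2 is true.
  14. (!v2 || v6) — !v2 is true.
  15. (!v4 || !v11 || !v2) — !v11 is true.
  16. (!v5 || !v10 || !v3) — !v5 is true.
  17. (v11 || !v5 || !v1) — !v5 is true.
  18. (v2 || !v6 || !v10) — !v6 is true.
  19. (!v8 || v4) — v4 is true.
  20. (!v5 || v4 || !v1) — !v5 is true.
  21. (!v4 || !v10 || !v2) — !v2 is true.
  22. (!v11 || v10 || !v7) — v10 is true.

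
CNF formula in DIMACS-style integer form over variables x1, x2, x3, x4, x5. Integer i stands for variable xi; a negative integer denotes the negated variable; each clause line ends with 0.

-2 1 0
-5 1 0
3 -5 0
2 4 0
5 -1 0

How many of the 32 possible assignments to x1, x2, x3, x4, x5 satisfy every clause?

5

The models are:
  x1=0 x2=0 x3=0 x4=1 x5=0
  x1=0 x2=0 x3=1 x4=1 x5=0
  x1=1 x2=0 x3=1 x4=1 x5=1
  x1=1 x2=1 x3=1 x4=0 x5=1
  x1=1 x2=1 x3=1 x4=1 x5=1
Count: 5.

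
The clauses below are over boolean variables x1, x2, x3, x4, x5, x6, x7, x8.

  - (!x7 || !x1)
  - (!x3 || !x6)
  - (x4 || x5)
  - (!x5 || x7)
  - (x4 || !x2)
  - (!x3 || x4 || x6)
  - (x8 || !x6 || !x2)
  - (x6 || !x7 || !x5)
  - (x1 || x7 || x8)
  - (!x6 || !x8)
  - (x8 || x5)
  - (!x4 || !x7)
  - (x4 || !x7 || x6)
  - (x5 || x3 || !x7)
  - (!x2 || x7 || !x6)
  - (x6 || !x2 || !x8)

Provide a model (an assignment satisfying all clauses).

Pure literal: x2 appears only negated; assign x2 = False.
Set x1 = False and propagate.
The remaining clauses are satisfied by x3 = False, x4 = True, x5 = False, x6 = False, x7 = False, x8 = True.
Every clause has at least one true literal under this assignment.

x1 = F  x2 = F  x3 = F  x4 = T  x5 = F  x6 = F  x7 = F  x8 = T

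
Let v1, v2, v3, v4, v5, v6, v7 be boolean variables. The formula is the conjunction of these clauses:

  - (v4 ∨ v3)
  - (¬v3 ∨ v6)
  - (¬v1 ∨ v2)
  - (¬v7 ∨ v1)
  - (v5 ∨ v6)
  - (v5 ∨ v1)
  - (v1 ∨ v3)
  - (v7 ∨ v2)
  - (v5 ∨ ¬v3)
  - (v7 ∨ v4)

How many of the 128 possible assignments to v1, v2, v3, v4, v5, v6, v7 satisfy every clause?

Split on v1, then v3.
  v1=1, v3=1: remaining (v2,v4,v5,v6,v7) ∈ {(1,0,1,1,1); (1,1,1,1,0); (1,1,1,1,1)} — 3.
  v1=1, v3=0: v7 free; 3 ways for (v2,v4,v5,v6) × 2^1 = 6.
  v1=0, v3=1: remaining (v2,v4,v5,v6,v7) ∈ {(1,1,1,1,0)} — 1.
  v1=0, v3=0: a clause becomes empty — 0.
Total: 3 + 6 + 1 + 0 = 10.

10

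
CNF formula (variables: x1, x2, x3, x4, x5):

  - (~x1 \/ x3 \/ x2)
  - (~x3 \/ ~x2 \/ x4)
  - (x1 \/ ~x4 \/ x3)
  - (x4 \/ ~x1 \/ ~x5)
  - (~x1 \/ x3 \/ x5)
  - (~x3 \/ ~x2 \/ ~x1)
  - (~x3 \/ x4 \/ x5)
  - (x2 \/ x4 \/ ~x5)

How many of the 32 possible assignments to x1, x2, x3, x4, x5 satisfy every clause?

Split on x3, then x1.
  x3=1, x1=1: remaining (x2,x4,x5) ∈ {(0,1,0); (0,1,1)} — 2.
  x3=1, x1=0: remaining (x2,x4,x5) ∈ {(0,1,0); (0,1,1); (1,1,0); (1,1,1)} — 4.
  x3=0, x1=1: remaining (x2,x4,x5) ∈ {(1,1,1)} — 1.
  x3=0, x1=0: remaining (x2,x4,x5) ∈ {(0,0,0); (1,0,0); (1,0,1)} — 3.
Total: 2 + 4 + 1 + 3 = 10.

10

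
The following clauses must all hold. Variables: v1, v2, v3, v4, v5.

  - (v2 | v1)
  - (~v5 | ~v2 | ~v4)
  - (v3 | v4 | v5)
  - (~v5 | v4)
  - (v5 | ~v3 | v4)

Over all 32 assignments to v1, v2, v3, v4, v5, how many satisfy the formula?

Case analysis on v4 and v5:
  v4=T, v5=T: remaining (v1,v2,v3) ∈ {(T,F,F); (T,F,T)} — 2.
  v4=T, v5=F: v3 free; 3 ways for (v1,v2) × 2^1 = 6.
  v4=F, v5=T: a clause becomes empty — 0.
  v4=F, v5=F: a clause becomes empty — 0.
Total: 2 + 6 + 0 + 0 = 8.

8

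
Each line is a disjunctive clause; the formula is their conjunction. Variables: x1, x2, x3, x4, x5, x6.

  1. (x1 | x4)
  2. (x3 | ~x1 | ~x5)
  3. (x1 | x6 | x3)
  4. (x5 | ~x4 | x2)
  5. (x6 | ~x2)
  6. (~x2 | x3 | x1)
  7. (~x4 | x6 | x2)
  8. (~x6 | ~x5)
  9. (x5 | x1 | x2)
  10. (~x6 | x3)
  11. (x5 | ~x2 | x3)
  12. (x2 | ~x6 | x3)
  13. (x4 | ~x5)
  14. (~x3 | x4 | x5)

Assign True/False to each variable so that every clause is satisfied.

Set x1 = True and propagate.
Try x2 = True.
  then x6 is forced to True.
  then x5 is forced to False.
  then x3 is forced to True.
  then x4 is forced to True.

x1=True, x2=True, x3=True, x4=True, x5=False, x6=True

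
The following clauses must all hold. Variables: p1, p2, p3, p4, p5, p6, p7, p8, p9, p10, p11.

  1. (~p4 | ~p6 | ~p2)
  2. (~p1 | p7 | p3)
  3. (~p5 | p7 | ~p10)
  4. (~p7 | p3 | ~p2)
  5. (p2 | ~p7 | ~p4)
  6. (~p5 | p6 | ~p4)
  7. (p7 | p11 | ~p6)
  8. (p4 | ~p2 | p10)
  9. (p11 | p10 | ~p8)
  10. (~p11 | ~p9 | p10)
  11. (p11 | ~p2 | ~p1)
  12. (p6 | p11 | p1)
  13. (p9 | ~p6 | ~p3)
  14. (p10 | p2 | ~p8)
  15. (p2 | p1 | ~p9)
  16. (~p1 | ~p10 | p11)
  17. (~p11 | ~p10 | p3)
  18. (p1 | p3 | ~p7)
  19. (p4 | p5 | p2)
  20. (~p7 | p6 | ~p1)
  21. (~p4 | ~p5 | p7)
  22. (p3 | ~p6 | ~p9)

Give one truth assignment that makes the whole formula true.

p8 occurs only negated in the remaining clauses — set p8 = False.
Set p1 = False and propagate.
Branch on p2: take p2 = False.
  then p9 is forced to False.
Branch on p3: take p3 = True.
  then p6 is forced to False.
  then p11 is forced to True.
The remaining clauses are satisfied by p4 = False, p5 = True, p7 = True, p10 = True.
Every clause has at least one true literal under this assignment.
Check each clause:
  1. (~p2 | ~p4 | ~p6) — ~p6 is true.
  2. (~p1 | p7 | p3) — p3 is true.
  3. (~p5 | p7 | ~p10) — p7 is true.
  4. (~p7 | p3 | ~p2) — p3 is true.
  5. (~p7 | p2 | ~p4) — ~p4 is true.
  6. (~p4 | ~p5 | p6) — ~p4 is true.
  7. (p7 | p11 | ~p6) — ~p6 is true.
  8. (p4 | ~p2 | p10) — p10 is true.
  9. (p11 | ~p8 | p10) — ~p8 is true.
  10. (~p11 | p10 | ~p9) — p10 is true.
  11. (~p2 | p11 | ~p1) — p11 is true.
  12. (p11 | p6 | p1) — p11 is true.
  13. (p9 | ~p3 | ~p6) — ~p6 is true.
  14. (p2 | ~p8 | p10) — ~p8 is true.
  15. (~p9 | p2 | p1) — ~p9 is true.
  16. (p11 | ~p1 | ~p10) — p11 is true.
  17. (~p10 | p3 | ~p11) — p3 is true.
  18. (p1 | p3 | ~p7) — p3 is true.
  19. (p5 | p2 | p4) — p5 is true.
  20. (p6 | ~p1 | ~p7) — ~p1 is true.
  21. (p7 | ~p4 | ~p5) — ~p4 is true.
  22. (~p6 | p3 | ~p9) — ~p6 is true.

p1=False, p2=False, p3=True, p4=False, p5=True, p6=False, p7=True, p8=False, p9=False, p10=True, p11=True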